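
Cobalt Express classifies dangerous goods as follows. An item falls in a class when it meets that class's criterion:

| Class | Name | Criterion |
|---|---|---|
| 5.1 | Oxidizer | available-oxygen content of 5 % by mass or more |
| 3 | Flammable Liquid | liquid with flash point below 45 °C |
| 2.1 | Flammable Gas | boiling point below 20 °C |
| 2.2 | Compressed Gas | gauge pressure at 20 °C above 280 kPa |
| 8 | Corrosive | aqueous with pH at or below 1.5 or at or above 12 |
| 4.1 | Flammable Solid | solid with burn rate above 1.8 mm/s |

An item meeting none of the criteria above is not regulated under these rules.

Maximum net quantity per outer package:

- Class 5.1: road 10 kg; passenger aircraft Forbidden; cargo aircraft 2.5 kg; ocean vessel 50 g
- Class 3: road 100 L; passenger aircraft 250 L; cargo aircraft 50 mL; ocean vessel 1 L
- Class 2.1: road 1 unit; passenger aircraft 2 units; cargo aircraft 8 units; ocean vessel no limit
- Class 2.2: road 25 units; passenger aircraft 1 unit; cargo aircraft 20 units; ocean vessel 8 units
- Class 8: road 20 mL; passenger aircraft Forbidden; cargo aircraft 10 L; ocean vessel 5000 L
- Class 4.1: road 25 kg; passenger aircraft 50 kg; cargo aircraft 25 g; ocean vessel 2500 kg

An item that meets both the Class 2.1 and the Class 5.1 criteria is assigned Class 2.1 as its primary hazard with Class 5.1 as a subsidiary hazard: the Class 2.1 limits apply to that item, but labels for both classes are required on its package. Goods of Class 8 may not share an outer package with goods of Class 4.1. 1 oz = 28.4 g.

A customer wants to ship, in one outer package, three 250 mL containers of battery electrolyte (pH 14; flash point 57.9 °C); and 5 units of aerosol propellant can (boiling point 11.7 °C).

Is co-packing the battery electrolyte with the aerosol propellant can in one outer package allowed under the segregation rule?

The battery electrolyte has pH 14, which is ≥ 12, so it is Class 8 (Corrosive).
Aerosol propellant can: boiling point 11.7 °C < 20 °C → Class 2.1 (Flammable Gas).
No segregation rule bars Class 8 with Class 2.1.

Yes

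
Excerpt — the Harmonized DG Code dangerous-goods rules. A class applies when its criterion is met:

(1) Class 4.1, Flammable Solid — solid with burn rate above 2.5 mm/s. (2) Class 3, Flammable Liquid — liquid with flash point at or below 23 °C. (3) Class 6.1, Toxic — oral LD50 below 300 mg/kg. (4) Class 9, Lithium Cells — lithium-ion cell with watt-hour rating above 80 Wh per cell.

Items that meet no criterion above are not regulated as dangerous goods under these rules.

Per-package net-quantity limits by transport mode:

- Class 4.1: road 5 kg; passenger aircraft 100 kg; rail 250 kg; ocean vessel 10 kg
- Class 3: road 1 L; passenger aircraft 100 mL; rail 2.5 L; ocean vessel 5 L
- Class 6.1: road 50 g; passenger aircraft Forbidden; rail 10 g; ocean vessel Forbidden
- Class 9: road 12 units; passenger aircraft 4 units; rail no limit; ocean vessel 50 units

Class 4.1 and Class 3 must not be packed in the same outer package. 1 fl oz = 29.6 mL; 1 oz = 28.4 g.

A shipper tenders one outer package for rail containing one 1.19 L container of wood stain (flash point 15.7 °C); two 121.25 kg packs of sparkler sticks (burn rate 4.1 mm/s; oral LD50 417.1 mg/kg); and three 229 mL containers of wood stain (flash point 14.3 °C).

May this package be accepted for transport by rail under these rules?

No

Flash point 15.7 °C meets the Class 3 criterion (Flammable Liquid), so the wood stain is Class 3.
Sparkler sticks: burn rate 4.1 mm/s > 2.5 mm/s → Class 4.1 (Flammable Solid).
Flash point 14.3 °C meets the Class 3 criterion (Flammable Liquid), so the wood stain is Class 3.
Class 4.1 quantity: two 121.25 kg packs = 242.5 kg.
242.5 kg is within the rail limit of 250 kg for Class 4.1.
Total Class 3: 1.19 L + (three 229 mL containers = 687 mL) = 1.877 L.
1.877 L ≤ 2.5 L (rail limit, Class 3) — within limit.
Class 4.1 and Class 3 may not share an outer package.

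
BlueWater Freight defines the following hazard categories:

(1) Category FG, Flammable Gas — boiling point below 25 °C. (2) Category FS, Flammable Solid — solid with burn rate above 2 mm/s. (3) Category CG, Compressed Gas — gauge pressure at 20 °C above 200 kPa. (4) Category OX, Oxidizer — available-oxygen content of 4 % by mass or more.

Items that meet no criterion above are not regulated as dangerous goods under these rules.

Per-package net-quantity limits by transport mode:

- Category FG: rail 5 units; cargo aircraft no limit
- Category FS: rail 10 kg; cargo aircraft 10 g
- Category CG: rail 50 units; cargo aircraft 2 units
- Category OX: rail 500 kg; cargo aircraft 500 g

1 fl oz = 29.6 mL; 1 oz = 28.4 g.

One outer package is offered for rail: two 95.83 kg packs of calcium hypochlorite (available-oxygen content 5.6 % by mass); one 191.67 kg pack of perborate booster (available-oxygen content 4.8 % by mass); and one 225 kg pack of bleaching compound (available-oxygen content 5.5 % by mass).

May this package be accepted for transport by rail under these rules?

No

Calcium hypochlorite: available-oxygen content 5.6 % by mass ≥ 4 % by mass → Category OX (Oxidizer).
With available-oxygen content 4.8 % by mass (≥ 4 % by mass), the perborate booster falls in Category OX.
The bleaching compound has available-oxygen content 5.5 % by mass, which is ≥ 4 % by mass, so it is Category OX (Oxidizer).
Total Category OX: (two 95.83 kg packs = 191.66 kg) + 191.67 kg + 225 kg = 608.33 kg.
That exceeds the Category OX rail limit of 500 kg.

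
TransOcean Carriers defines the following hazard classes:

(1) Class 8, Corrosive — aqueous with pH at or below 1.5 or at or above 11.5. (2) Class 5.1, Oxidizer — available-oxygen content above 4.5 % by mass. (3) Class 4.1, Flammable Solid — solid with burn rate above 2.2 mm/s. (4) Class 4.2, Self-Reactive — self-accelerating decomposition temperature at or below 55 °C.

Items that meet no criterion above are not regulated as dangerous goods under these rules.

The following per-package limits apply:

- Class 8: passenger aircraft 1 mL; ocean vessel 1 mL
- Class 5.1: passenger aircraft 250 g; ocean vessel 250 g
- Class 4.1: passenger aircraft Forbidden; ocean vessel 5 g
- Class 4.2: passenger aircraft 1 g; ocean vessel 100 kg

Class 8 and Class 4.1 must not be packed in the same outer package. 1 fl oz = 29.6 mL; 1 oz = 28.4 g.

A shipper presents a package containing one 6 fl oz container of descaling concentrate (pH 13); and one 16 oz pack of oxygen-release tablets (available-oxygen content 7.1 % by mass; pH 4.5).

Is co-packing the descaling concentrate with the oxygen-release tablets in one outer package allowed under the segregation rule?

pH 13 meets the Class 8 criterion (Corrosive), so the descaling concentrate is Class 8.
Available-oxygen content 7.1 % by mass meets the Class 5.1 criterion (Oxidizer), so the oxygen-release tablets are Class 5.1.
No segregation rule bars Class 8 with Class 5.1.

Yes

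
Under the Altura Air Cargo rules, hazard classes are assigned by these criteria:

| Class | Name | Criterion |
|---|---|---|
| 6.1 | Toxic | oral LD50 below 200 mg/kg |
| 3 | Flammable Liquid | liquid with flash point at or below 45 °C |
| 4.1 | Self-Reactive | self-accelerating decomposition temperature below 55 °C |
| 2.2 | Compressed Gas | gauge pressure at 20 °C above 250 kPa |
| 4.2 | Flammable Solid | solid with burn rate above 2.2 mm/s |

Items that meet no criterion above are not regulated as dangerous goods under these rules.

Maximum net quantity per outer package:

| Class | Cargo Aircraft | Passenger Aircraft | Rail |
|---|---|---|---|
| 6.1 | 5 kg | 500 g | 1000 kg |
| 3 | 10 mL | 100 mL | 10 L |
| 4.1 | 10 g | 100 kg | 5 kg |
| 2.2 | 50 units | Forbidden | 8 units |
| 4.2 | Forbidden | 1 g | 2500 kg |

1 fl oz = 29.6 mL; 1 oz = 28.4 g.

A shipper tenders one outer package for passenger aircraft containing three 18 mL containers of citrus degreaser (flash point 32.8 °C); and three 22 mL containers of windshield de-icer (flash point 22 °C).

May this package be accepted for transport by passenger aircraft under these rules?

No

Citrus degreaser: flash point 32.8 °C ≤ 45 °C → Class 3 (Flammable Liquid).
With flash point 22 °C (≤ 45 °C), the windshield de-icer falls in Class 3.
Total Class 3: (three 18 mL containers = 54 mL) + (three 22 mL containers = 66 mL) = 120 mL.
120 mL > 100 mL (passenger aircraft limit, Class 3) — over the limit.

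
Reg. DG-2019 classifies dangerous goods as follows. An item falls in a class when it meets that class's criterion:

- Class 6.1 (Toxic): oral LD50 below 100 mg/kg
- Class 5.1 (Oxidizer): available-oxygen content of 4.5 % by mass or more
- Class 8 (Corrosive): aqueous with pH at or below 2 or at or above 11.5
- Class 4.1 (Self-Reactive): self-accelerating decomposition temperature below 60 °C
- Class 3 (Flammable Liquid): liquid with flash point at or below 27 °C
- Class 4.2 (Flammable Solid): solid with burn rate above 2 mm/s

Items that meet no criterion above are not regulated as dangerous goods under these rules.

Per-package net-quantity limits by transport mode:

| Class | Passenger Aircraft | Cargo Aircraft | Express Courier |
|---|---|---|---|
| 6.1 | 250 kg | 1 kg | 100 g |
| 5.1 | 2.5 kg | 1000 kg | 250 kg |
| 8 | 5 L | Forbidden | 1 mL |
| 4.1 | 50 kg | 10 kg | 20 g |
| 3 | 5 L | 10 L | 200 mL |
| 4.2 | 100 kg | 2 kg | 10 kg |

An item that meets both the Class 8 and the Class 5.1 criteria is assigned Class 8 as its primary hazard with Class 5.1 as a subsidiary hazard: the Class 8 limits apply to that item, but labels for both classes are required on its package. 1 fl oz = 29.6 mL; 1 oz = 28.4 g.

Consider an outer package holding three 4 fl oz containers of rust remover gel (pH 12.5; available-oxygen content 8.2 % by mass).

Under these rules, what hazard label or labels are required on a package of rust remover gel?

With pH 12.5 (≥ 11.5), the rust remover gel falls in Class 8.
With available-oxygen content 8.2 % by mass (≥ 4.5 % by mass), the rust remover gel falls in Class 5.1.
By the precedence rule Class 8 is primary and Class 5.1 is subsidiary, and that rule requires both labels on the package.

Class 5.1 and 8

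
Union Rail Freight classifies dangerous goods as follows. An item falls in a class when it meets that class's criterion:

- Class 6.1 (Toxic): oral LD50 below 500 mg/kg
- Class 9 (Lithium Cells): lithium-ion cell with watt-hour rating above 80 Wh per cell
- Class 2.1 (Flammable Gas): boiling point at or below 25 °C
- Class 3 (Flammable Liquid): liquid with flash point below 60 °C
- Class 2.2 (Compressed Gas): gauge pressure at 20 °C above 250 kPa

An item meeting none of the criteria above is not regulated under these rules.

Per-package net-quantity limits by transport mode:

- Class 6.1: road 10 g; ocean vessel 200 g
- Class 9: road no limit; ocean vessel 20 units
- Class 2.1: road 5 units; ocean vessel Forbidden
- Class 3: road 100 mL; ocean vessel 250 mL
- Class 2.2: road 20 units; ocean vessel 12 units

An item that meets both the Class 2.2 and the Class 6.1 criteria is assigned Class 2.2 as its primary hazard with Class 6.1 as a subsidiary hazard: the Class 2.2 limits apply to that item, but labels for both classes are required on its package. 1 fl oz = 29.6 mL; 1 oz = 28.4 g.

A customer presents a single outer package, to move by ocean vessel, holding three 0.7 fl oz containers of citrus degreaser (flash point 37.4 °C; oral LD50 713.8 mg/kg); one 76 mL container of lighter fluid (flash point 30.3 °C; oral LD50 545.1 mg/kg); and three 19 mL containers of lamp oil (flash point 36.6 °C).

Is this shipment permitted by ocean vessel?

Yes

Flash point 37.4 °C meets the Class 3 criterion (Flammable Liquid), so the citrus degreaser is Class 3.
Flash point 30.3 °C meets the Class 3 criterion (Flammable Liquid), so the lighter fluid is Class 3.
Lamp oil: flash point 36.6 °C < 60 °C → Class 3 (Flammable Liquid).
Total Class 3: (three 0.7 fl oz containers = 62.16 mL) + 76 mL + (three 19 mL containers = 57 mL) = 195.16 mL.
195.16 mL ≤ 250 mL (ocean vessel limit, Class 3) — within limit.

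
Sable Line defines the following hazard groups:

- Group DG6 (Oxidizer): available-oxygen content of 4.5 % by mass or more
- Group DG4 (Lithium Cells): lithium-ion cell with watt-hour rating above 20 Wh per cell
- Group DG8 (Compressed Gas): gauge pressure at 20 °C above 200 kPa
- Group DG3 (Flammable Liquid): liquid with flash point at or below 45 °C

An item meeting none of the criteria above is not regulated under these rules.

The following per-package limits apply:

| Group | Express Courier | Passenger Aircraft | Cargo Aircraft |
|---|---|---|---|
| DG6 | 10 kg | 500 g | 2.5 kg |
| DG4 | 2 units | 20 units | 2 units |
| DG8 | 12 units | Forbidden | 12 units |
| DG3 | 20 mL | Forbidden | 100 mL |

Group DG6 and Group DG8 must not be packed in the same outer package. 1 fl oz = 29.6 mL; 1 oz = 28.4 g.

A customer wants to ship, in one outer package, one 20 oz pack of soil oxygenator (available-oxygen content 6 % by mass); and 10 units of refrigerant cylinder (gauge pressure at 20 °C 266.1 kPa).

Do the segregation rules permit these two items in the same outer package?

No

Soil oxygenator: available-oxygen content 6 % by mass ≥ 4.5 % by mass → Group DG6 (Oxidizer).
With gauge pressure at 20 °C 266.1 kPa (> 200 kPa), the refrigerant cylinder falls in Group DG8.
Group DG6 and Group DG8 may not share an outer package.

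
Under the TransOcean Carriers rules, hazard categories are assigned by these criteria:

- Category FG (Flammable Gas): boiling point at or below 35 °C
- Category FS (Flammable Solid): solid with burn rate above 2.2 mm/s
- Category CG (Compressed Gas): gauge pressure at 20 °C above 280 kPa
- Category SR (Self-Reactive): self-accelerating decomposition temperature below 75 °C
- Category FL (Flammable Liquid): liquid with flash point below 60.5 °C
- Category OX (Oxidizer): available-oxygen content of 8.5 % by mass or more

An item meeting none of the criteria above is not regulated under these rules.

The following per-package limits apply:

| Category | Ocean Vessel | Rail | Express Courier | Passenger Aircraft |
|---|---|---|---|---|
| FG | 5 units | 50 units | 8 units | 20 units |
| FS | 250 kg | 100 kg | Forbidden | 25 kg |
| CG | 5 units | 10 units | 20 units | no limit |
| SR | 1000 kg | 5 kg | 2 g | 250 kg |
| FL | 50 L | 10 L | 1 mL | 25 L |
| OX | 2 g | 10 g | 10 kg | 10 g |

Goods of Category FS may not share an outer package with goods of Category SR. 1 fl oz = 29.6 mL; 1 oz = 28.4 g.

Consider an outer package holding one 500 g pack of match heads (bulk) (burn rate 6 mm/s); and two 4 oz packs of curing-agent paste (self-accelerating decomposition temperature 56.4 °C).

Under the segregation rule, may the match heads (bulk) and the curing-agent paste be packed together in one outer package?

No

Burn rate 6 mm/s meets the Category FS criterion (Flammable Solid), so the match heads (bulk) are Category FS.
The curing-agent paste has self-accelerating decomposition temperature 56.4 °C, which is < 75 °C, so it is Category SR (Self-Reactive).
Category FS and Category SR may not share an outer package.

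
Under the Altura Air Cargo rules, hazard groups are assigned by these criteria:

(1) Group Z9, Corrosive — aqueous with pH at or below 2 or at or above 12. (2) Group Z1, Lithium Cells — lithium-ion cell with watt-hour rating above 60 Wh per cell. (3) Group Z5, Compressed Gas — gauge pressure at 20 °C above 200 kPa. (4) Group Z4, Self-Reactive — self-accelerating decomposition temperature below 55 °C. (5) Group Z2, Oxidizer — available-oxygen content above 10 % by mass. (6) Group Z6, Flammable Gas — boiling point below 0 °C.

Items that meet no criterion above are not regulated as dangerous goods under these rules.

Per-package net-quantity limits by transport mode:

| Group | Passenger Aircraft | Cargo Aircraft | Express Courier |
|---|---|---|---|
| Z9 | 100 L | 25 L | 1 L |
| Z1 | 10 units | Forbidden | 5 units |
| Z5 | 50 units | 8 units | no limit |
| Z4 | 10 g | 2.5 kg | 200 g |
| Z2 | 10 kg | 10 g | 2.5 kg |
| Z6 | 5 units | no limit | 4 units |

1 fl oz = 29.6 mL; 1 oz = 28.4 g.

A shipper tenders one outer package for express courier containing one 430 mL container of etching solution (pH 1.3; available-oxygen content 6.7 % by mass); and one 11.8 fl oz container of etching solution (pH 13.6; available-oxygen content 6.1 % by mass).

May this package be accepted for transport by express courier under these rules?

Yes

Etching solution: pH 1.3 ≤ 2 → Group Z9 (Corrosive).
Etching solution: pH 13.6 ≥ 12 → Group Z9 (Corrosive).
Group Z9 net quantity: 430 mL + (one 11.8 fl oz container = 349.28 mL) = 779.28 mL.
779.28 mL is within the express courier limit of 1 L for Group Z9.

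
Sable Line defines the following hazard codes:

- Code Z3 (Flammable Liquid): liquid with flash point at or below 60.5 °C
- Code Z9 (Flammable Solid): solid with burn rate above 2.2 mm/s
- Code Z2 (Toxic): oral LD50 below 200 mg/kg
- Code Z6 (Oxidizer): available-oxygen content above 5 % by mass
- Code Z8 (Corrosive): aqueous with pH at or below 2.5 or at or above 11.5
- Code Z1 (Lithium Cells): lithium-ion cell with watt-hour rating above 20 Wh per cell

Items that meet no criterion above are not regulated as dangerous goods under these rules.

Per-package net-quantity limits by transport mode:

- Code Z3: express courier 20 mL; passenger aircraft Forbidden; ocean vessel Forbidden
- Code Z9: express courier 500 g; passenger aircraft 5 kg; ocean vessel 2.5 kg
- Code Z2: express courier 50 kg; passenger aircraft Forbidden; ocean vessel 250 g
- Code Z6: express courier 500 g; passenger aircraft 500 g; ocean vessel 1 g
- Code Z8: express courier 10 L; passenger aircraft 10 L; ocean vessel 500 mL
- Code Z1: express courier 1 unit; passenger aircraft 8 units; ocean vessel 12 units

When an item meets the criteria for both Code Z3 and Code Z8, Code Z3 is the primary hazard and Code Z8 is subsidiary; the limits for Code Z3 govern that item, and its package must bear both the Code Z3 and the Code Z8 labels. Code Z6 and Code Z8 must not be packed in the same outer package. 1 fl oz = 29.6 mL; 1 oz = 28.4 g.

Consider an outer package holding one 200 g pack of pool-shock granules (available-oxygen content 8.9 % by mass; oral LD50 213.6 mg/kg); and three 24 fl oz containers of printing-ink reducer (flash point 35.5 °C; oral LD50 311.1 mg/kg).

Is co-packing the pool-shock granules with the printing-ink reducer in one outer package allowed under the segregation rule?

Available-oxygen content 8.9 % by mass meets the Code Z6 criterion (Oxidizer), so the pool-shock granules are Code Z6.
Flash point 35.5 °C meets the Code Z3 criterion (Flammable Liquid), so the printing-ink reducer is Code Z3.
No segregation rule bars Code Z6 with Code Z3.

Yes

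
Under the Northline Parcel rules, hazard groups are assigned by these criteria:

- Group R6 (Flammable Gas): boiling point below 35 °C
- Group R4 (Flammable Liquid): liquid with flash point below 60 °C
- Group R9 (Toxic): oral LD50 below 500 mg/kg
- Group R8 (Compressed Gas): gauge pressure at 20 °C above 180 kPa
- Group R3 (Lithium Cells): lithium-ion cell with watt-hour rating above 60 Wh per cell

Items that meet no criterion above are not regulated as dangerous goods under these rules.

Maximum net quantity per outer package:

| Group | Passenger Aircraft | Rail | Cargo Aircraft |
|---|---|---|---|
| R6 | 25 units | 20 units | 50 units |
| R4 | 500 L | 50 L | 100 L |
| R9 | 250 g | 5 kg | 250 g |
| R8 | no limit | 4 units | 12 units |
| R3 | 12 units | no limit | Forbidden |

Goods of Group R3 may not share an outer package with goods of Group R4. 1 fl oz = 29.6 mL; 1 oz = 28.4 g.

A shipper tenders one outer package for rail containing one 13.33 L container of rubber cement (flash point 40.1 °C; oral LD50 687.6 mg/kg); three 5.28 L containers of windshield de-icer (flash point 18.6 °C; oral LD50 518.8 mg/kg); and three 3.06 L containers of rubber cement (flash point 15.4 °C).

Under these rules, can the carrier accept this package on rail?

Yes

With flash point 40.1 °C (< 60 °C), the rubber cement falls in Group R4.
Flash point 18.6 °C meets the Group R4 criterion (Flammable Liquid), so the windshield de-icer is Group R4.
With flash point 15.4 °C (< 60 °C), the rubber cement falls in Group R4.
Total Group R4: 13.33 L + (three 5.28 L containers = 15.84 L) + (three 3.06 L containers = 9.18 L) = 38.35 L.
38.35 L ≤ 50 L (rail limit, Group R4) — within limit.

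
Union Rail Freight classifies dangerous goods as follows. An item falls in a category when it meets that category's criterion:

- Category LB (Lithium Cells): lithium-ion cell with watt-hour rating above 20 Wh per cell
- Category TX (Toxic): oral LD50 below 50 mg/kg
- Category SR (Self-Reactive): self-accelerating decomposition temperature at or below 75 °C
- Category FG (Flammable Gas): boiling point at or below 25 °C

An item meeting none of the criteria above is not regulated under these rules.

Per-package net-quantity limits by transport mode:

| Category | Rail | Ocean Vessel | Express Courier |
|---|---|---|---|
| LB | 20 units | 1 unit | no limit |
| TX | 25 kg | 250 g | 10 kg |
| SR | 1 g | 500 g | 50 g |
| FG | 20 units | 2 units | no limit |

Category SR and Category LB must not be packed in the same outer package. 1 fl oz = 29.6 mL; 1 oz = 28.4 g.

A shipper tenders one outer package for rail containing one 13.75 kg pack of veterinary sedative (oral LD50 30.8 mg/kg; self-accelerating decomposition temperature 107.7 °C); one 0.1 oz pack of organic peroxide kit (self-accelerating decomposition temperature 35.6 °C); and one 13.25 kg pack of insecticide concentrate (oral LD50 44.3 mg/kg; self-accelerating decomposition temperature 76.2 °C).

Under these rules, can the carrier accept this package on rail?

No

Veterinary sedative: oral LD50 30.8 mg/kg < 50 mg/kg → Category TX (Toxic).
Organic peroxide kit: self-accelerating decomposition temperature 35.6 °C ≤ 75 °C → Category SR (Self-Reactive).
With oral LD50 44.3 mg/kg (< 50 mg/kg), the insecticide concentrate falls in Category TX.
Total Category TX: 13.75 kg + 13.25 kg = 27 kg.
27 kg > 25 kg (rail limit, Category TX) — over the limit.
Category SR quantity: one 0.1 oz pack = 2.84 g.
That exceeds the Category SR rail limit of 1 g.
The segregation rule (Category SR with Category LB) does not apply to Category TX with Category SR.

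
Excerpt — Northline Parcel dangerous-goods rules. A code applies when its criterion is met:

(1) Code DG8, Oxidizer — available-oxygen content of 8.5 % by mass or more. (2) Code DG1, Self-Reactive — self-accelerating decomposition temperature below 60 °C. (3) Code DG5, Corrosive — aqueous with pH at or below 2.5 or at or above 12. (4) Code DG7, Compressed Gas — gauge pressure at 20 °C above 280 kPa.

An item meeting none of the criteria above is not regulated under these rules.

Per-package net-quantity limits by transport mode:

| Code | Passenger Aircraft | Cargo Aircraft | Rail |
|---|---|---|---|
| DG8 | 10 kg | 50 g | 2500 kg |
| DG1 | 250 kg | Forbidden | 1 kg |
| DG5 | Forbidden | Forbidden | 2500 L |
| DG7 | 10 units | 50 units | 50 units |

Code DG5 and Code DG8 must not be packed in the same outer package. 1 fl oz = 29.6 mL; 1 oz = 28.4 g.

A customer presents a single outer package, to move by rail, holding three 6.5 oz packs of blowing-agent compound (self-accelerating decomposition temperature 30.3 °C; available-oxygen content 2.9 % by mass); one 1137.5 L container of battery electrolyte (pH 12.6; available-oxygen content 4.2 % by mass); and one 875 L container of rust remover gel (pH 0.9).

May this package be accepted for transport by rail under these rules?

Yes

The blowing-agent compound has self-accelerating decomposition temperature 30.3 °C, which is < 60 °C, so it is Code DG1 (Self-Reactive).
Battery electrolyte: pH 12.6 ≥ 12 → Code DG5 (Corrosive).
With pH 0.9 (≤ 2.5), the rust remover gel falls in Code DG5.
Code DG1 quantity: three 6.5 oz packs = 553.8 g.
553.8 g is within the rail limit of 1 kg for Code DG1.
Code DG5 net quantity: 1137.5 L + 875 L = 2012.5 L.
2012.5 L ≤ 2500 L (rail limit, Code DG5) — within limit.
The segregation rule (Code DG5 with Code DG8) does not apply to Code DG1 with Code DG5.
Every hazard code is within its rail limit and no segregation rule is violated.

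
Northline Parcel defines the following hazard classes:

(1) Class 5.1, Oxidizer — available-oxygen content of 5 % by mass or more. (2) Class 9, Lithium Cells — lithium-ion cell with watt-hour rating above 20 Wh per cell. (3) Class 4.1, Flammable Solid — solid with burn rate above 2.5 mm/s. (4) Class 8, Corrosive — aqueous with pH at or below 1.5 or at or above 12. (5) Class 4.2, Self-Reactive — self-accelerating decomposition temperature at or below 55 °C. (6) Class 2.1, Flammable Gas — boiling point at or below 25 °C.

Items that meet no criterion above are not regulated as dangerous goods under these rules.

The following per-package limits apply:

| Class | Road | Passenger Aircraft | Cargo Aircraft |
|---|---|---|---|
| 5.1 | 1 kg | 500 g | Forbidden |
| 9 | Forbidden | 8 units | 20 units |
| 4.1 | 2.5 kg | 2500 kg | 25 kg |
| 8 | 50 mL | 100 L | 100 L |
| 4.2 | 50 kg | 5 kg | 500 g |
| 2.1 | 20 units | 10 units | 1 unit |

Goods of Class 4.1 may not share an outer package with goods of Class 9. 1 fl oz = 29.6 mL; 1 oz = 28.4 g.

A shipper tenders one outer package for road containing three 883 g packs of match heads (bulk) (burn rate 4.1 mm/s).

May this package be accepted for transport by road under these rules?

Match heads (bulk): burn rate 4.1 mm/s > 2.5 mm/s → Class 4.1 (Flammable Solid).
Class 4.1 quantity: three 883 g packs = 2.649 kg.
2.649 kg exceeds the road limit of 2.5 kg for Class 4.1.

No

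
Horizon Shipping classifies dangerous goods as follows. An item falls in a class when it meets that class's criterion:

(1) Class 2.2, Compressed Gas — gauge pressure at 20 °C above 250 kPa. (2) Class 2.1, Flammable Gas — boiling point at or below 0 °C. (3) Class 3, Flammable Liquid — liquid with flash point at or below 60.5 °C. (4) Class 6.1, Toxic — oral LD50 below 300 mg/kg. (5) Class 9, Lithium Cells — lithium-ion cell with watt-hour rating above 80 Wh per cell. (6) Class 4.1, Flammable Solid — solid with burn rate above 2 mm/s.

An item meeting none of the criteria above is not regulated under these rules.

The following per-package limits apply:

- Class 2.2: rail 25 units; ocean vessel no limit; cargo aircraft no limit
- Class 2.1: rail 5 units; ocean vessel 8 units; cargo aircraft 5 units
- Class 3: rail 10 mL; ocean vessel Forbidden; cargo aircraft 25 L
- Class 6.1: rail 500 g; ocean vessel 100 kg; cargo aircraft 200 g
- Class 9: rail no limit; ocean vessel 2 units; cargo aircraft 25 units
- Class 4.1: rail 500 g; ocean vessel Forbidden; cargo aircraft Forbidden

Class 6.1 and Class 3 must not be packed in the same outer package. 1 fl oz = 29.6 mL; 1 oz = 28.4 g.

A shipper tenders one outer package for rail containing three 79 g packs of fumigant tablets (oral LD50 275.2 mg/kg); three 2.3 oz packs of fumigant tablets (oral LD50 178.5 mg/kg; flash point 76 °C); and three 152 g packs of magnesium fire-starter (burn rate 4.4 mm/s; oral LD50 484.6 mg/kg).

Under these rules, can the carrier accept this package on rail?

Fumigant tablets: oral LD50 275.2 mg/kg < 300 mg/kg → Class 6.1 (Toxic).
With oral LD50 178.5 mg/kg (< 300 mg/kg), the fumigant tablets fall in Class 6.1.
With burn rate 4.4 mm/s (> 2 mm/s), the magnesium fire-starter falls in Class 4.1.
Class 6.1 net quantity: (three 79 g packs = 237 g) + (three 2.3 oz packs = 195.96 g) = 432.96 g.
432.96 g is within the rail limit of 500 g for Class 6.1.
Class 4.1 quantity: three 152 g packs = 456 g.
456 g is within the rail limit of 500 g for Class 4.1.
The segregation rule (Class 6.1 with Class 3) does not apply to Class 6.1 with Class 4.1.
Every hazard class is within its rail limit and no segregation rule is violated.

Yes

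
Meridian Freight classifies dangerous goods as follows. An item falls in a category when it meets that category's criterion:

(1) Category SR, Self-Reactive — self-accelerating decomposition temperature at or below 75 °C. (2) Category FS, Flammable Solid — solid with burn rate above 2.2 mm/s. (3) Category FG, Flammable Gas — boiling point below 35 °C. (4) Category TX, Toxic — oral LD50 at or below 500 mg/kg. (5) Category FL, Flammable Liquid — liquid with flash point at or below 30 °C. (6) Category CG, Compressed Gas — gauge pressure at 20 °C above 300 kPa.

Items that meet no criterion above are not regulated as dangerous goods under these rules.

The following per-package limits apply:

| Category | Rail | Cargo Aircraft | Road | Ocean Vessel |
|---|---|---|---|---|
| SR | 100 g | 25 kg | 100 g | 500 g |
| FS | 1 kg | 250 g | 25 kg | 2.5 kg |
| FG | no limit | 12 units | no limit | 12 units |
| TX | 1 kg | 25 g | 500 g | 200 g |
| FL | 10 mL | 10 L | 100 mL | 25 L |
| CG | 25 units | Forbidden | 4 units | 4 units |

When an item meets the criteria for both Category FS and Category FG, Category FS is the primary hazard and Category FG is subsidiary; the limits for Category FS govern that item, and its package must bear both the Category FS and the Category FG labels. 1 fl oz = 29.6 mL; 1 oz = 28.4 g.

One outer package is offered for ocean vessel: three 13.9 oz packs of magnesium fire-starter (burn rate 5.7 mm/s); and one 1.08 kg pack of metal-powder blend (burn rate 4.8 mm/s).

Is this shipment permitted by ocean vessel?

Yes

With burn rate 5.7 mm/s (> 2.2 mm/s), the magnesium fire-starter falls in Category FS.
Metal-powder blend: burn rate 4.8 mm/s > 2.2 mm/s → Category FS (Flammable Solid).
Category FS net quantity: (three 13.9 oz packs = 1184.28 g) + 1.08 kg = 2264.28 g.
That is within the Category FS ocean vessel limit of 2.5 kg.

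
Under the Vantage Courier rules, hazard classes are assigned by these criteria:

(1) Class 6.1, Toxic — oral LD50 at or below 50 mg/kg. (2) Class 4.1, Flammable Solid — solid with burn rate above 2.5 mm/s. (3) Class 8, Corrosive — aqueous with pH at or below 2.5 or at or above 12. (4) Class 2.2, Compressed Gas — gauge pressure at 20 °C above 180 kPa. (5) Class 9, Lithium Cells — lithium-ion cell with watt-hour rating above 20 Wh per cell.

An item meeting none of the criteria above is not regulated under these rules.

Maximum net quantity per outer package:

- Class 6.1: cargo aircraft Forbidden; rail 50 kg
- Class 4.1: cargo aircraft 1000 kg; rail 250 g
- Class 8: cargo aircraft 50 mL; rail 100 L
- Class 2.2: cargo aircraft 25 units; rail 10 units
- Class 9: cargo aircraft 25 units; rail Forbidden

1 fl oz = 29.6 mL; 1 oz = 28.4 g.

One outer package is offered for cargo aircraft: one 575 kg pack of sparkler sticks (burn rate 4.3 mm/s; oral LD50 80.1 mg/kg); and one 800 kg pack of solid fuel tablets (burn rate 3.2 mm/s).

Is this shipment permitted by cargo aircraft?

No

With burn rate 4.3 mm/s (> 2.5 mm/s), the sparkler sticks fall in Class 4.1.
The solid fuel tablets have burn rate 3.2 mm/s, which is > 2.5 mm/s, so they are Class 4.1 (Flammable Solid).
Total Class 4.1: 575 kg + 800 kg = 1375 kg.
That exceeds the Class 4.1 cargo aircraft limit of 1000 kg.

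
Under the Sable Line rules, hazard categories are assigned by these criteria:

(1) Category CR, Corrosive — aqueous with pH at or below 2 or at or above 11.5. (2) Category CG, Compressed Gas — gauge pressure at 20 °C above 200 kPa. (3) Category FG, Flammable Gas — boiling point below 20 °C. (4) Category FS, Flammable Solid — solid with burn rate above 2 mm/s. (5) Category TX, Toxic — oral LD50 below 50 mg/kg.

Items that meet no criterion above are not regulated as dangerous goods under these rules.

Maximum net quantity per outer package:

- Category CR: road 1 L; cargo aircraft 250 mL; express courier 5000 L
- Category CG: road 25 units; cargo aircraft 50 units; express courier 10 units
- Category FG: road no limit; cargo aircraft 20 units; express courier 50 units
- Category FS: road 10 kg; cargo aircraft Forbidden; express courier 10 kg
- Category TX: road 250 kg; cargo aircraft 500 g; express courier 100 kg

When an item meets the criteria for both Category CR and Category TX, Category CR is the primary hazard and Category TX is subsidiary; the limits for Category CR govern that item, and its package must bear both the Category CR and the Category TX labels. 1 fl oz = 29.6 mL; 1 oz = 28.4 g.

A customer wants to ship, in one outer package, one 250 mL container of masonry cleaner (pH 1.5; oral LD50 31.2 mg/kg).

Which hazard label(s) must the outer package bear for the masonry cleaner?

Category CR and TX

Masonry cleaner: pH 1.5 ≤ 2 → Category CR (Corrosive).
Masonry cleaner: oral LD50 31.2 mg/kg < 50 mg/kg → Category TX (Toxic).
By the precedence rule Category CR is primary and Category TX is subsidiary, and that rule requires both labels on the package.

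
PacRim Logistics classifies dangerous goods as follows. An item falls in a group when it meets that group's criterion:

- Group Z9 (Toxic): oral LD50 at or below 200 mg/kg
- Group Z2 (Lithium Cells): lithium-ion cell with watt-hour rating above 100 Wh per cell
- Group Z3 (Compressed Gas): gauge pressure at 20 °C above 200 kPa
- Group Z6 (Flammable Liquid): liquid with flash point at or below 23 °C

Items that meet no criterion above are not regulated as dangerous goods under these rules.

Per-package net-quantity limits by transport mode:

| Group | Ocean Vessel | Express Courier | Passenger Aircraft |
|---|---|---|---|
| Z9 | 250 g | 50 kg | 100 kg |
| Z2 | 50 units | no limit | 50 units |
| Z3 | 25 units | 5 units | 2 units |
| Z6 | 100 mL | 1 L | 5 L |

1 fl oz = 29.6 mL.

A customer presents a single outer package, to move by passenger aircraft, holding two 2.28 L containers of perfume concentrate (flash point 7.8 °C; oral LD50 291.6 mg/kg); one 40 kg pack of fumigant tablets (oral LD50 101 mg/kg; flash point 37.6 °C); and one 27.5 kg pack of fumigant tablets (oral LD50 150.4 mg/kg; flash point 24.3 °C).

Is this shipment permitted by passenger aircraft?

Yes

With flash point 7.8 °C (≤ 23 °C), the perfume concentrate falls in Group Z6.
The fumigant tablets have oral LD50 101 mg/kg, which is ≤ 200 mg/kg, so they are Group Z9 (Toxic).
With oral LD50 150.4 mg/kg (≤ 200 mg/kg), the fumigant tablets fall in Group Z9.
Total Group Z9: 40 kg + 27.5 kg = 67.5 kg.
That is within the Group Z9 passenger aircraft limit of 100 kg.
Group Z6 quantity: two 2.28 L containers = 4.56 L.
That is within the Group Z6 passenger aircraft limit of 5 L.
Every hazard group is within its passenger aircraft limit and no segregation rule is violated.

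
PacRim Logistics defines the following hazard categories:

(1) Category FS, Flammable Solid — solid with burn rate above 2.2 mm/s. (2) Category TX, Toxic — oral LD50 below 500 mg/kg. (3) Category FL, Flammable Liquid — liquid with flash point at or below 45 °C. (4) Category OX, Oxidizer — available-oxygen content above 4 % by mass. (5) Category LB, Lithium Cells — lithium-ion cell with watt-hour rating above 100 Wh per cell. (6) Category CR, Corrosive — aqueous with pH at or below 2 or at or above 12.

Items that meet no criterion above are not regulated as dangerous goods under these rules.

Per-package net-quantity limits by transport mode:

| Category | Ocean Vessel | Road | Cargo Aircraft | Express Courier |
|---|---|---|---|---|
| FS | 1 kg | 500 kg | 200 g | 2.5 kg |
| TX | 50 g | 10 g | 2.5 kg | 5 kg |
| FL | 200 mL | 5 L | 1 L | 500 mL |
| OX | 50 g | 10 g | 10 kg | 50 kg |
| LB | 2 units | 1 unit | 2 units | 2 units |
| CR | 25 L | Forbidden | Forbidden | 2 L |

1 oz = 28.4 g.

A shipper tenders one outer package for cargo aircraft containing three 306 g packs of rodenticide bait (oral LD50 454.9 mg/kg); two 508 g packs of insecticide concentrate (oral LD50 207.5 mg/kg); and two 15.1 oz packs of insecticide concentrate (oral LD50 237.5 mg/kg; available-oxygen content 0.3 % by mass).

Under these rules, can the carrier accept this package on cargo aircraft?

Oral LD50 454.9 mg/kg meets the Category TX criterion (Toxic), so the rodenticide bait is Category TX.
The insecticide concentrate has oral LD50 207.5 mg/kg, which is < 500 mg/kg, so it is Category TX (Toxic).
Oral LD50 237.5 mg/kg meets the Category TX criterion (Toxic), so the insecticide concentrate is Category TX.
Total Category TX: (three 306 g packs = 918 g) + (two 508 g packs = 1.016 kg) + (two 15.1 oz packs = 857.68 g) = 2791.68 g.
2791.68 g > 2.5 kg (cargo aircraft limit, Category TX) — over the limit.

No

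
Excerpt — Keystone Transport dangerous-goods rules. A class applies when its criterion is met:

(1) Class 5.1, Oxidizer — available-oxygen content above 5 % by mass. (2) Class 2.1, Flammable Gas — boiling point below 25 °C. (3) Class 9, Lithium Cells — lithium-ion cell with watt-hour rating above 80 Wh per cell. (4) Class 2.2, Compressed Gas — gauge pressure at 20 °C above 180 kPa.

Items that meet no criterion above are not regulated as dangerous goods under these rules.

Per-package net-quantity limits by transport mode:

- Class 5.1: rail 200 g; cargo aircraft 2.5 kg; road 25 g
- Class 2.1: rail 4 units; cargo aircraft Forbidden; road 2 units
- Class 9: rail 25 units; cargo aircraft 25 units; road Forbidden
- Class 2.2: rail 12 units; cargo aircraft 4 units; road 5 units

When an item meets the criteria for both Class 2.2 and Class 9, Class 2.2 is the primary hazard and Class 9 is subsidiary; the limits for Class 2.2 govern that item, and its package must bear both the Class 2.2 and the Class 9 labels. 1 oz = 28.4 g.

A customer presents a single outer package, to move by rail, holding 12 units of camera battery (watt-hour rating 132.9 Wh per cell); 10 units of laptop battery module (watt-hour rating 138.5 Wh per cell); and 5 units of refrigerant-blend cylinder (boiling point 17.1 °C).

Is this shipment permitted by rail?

No

With watt-hour rating 132.9 Wh per cell (> 80 Wh per cell), the camera battery falls in Class 9.
Laptop battery module: watt-hour rating 138.5 Wh per cell > 80 Wh per cell → Class 9 (Lithium Cells).
Refrigerant-blend cylinder: boiling point 17.1 °C < 25 °C → Class 2.1 (Flammable Gas).
Total Class 9: 12 units + 10 units = 22 units.
22 units ≤ 25 units (rail limit, Class 9) — within limit.
Class 2.1 quantity: 5 units.
5 units > 4 units (rail limit, Class 2.1) — over the limit.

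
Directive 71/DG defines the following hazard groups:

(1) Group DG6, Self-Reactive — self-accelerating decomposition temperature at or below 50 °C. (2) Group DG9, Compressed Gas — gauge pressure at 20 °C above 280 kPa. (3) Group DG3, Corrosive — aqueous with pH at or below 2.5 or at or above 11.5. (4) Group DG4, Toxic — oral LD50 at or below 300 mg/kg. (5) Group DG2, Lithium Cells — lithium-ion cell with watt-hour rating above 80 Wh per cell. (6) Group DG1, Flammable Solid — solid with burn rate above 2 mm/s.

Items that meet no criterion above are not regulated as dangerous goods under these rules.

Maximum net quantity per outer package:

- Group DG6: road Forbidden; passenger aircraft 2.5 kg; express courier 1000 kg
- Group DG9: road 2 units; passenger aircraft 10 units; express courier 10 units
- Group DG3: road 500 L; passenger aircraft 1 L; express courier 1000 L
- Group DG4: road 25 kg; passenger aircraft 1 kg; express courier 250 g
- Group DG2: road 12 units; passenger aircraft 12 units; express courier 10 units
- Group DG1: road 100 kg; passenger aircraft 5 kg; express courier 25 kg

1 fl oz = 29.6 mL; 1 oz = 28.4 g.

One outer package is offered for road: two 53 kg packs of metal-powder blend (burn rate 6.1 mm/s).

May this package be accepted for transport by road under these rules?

No

With burn rate 6.1 mm/s (> 2 mm/s), the metal-powder blend falls in Group DG1.
Group DG1 quantity: two 53 kg packs = 106 kg.
106 kg > 100 kg (road limit, Group DG1) — over the limit.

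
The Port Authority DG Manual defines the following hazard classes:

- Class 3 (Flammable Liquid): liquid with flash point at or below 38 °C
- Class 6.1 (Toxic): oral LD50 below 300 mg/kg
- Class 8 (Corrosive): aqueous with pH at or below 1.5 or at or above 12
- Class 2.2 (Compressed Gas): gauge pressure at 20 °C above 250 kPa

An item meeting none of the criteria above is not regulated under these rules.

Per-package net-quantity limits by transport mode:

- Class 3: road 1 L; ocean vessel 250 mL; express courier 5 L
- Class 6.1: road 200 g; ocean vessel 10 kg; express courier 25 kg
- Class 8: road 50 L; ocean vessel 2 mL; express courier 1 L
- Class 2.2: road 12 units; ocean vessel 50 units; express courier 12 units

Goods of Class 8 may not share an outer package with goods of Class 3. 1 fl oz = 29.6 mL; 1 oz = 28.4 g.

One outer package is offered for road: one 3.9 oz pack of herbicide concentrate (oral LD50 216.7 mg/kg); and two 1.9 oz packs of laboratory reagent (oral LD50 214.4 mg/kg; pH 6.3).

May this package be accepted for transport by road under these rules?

No

With oral LD50 216.7 mg/kg (< 300 mg/kg), the herbicide concentrate falls in Class 6.1.
With oral LD50 214.4 mg/kg (< 300 mg/kg), the laboratory reagent falls in Class 6.1.
Total Class 6.1: (one 3.9 oz pack = 110.76 g) + (two 1.9 oz packs = 107.92 g) = 218.68 g.
218.68 g > 200 g (road limit, Class 6.1) — over the limit.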